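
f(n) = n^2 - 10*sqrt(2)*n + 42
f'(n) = 2*n - 10*sqrt(2)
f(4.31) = -0.38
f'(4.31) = -5.52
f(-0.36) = 47.22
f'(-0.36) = -14.86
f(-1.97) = 73.74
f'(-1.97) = -18.08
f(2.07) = 17.01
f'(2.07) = -10.00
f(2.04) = 17.31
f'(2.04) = -10.06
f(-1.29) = 61.91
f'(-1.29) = -16.72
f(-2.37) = 81.13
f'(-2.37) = -18.88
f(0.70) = 32.59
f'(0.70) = -12.74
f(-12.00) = 355.71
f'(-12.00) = -38.14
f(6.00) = -6.85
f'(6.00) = -2.14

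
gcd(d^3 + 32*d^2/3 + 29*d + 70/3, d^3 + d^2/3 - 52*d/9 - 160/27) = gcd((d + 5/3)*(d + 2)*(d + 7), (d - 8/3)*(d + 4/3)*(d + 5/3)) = d + 5/3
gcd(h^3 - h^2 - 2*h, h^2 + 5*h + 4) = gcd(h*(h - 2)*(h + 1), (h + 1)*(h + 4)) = h + 1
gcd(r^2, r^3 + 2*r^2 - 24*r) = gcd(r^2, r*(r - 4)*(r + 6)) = r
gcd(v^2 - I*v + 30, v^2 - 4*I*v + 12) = v - 6*I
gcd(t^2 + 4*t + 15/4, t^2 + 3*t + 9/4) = t + 3/2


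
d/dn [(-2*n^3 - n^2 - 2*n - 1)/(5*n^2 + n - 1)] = (-10*n^4 - 4*n^3 + 15*n^2 + 12*n + 3)/(25*n^4 + 10*n^3 - 9*n^2 - 2*n + 1)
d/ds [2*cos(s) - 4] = -2*sin(s)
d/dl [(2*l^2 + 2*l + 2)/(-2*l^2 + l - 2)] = 6*(l^2 - 1)/(4*l^4 - 4*l^3 + 9*l^2 - 4*l + 4)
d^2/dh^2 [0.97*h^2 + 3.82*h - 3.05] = 1.94000000000000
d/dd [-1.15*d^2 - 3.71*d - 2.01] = -2.3*d - 3.71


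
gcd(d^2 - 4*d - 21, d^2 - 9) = d + 3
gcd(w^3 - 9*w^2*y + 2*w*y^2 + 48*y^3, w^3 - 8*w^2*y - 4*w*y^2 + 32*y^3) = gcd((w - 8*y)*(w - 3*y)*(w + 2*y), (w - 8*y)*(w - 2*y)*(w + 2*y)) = -w^2 + 6*w*y + 16*y^2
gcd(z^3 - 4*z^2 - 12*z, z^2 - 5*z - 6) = z - 6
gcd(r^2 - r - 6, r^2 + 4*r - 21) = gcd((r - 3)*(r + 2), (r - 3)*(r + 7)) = r - 3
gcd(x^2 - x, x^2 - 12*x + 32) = 1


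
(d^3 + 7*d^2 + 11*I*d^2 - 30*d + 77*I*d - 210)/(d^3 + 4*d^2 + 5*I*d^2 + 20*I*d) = (d^2 + d*(7 + 6*I) + 42*I)/(d*(d + 4))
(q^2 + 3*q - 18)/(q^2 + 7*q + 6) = (q - 3)/(q + 1)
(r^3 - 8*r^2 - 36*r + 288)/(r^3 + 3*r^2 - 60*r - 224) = (r^2 - 36)/(r^2 + 11*r + 28)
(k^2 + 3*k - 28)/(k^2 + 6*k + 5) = (k^2 + 3*k - 28)/(k^2 + 6*k + 5)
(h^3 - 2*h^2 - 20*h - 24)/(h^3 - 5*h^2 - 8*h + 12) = (h + 2)/(h - 1)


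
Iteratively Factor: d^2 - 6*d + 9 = (d - 3)*(d - 3)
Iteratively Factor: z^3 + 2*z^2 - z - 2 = (z + 1)*(z^2 + z - 2) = (z + 1)*(z + 2)*(z - 1)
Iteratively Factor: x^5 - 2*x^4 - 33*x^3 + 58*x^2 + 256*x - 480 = (x - 3)*(x^4 + x^3 - 30*x^2 - 32*x + 160) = (x - 3)*(x + 4)*(x^3 - 3*x^2 - 18*x + 40) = (x - 5)*(x - 3)*(x + 4)*(x^2 + 2*x - 8) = (x - 5)*(x - 3)*(x + 4)^2*(x - 2)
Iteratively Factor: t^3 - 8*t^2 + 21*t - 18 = (t - 3)*(t^2 - 5*t + 6) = (t - 3)^2*(t - 2)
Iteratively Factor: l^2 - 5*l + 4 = (l - 4)*(l - 1)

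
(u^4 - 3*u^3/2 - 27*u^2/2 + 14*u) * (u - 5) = u^5 - 13*u^4/2 - 6*u^3 + 163*u^2/2 - 70*u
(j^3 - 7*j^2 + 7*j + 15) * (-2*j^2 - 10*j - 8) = -2*j^5 + 4*j^4 + 48*j^3 - 44*j^2 - 206*j - 120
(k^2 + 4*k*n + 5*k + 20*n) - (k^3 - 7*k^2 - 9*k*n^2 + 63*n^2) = -k^3 + 8*k^2 + 9*k*n^2 + 4*k*n + 5*k - 63*n^2 + 20*n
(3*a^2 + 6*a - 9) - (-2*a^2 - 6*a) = 5*a^2 + 12*a - 9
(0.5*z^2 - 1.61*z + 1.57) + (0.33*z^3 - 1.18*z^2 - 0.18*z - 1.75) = 0.33*z^3 - 0.68*z^2 - 1.79*z - 0.18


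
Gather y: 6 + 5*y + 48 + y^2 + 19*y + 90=y^2 + 24*y + 144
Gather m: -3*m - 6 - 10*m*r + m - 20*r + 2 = m*(-10*r - 2) - 20*r - 4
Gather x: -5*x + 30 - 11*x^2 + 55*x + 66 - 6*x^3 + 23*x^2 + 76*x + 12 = -6*x^3 + 12*x^2 + 126*x + 108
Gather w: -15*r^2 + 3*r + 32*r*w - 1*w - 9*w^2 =-15*r^2 + 3*r - 9*w^2 + w*(32*r - 1)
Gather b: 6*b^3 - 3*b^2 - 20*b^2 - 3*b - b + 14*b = 6*b^3 - 23*b^2 + 10*b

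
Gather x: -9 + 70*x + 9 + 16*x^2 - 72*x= 16*x^2 - 2*x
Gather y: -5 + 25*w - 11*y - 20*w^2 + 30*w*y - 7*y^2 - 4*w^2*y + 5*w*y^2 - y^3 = -20*w^2 + 25*w - y^3 + y^2*(5*w - 7) + y*(-4*w^2 + 30*w - 11) - 5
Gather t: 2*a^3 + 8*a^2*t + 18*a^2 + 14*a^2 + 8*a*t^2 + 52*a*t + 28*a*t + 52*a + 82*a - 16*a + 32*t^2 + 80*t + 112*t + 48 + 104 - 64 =2*a^3 + 32*a^2 + 118*a + t^2*(8*a + 32) + t*(8*a^2 + 80*a + 192) + 88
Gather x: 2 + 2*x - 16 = 2*x - 14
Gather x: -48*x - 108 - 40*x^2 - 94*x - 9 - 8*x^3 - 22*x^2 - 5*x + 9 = -8*x^3 - 62*x^2 - 147*x - 108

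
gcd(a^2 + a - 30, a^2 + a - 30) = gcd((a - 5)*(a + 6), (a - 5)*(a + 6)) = a^2 + a - 30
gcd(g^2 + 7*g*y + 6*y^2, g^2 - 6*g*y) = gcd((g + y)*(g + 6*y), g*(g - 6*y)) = 1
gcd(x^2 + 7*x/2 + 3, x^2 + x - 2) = x + 2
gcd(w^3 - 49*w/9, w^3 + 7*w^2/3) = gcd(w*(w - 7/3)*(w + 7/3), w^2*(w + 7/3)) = w^2 + 7*w/3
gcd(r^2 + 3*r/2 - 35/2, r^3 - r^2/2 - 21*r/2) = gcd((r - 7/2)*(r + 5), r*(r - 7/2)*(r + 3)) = r - 7/2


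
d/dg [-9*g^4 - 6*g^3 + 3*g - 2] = -36*g^3 - 18*g^2 + 3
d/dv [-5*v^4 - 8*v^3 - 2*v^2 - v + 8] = -20*v^3 - 24*v^2 - 4*v - 1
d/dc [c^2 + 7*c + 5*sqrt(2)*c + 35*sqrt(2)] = 2*c + 7 + 5*sqrt(2)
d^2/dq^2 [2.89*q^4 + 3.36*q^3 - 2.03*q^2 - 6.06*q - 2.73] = 34.68*q^2 + 20.16*q - 4.06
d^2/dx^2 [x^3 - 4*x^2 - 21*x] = 6*x - 8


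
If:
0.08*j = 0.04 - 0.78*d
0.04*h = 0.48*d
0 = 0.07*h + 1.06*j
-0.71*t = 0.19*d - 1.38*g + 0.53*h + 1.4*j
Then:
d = 0.06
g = 0.514492753623188*t + 0.220062427975059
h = 0.67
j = -0.04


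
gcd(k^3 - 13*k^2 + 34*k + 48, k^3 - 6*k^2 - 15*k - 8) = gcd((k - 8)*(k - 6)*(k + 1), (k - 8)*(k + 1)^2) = k^2 - 7*k - 8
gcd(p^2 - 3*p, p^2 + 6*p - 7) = 1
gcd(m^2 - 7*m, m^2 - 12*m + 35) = m - 7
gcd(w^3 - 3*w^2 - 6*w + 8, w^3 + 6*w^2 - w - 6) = w - 1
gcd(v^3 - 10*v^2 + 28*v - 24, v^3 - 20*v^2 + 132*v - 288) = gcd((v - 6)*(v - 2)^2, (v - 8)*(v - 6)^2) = v - 6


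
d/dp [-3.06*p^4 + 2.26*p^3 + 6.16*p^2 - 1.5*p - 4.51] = -12.24*p^3 + 6.78*p^2 + 12.32*p - 1.5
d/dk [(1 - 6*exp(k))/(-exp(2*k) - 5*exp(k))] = (-6*exp(2*k) + 2*exp(k) + 5)*exp(-k)/(exp(2*k) + 10*exp(k) + 25)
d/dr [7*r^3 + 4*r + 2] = 21*r^2 + 4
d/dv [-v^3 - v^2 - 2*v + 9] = -3*v^2 - 2*v - 2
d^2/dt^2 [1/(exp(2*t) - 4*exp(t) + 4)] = 4*(exp(t) + 1)*exp(t)/(exp(4*t) - 8*exp(3*t) + 24*exp(2*t) - 32*exp(t) + 16)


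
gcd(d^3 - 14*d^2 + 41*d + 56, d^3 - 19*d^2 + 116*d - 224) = d^2 - 15*d + 56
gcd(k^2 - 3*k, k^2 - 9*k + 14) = 1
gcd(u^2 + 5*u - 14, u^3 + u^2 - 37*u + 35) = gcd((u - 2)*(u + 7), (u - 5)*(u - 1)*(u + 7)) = u + 7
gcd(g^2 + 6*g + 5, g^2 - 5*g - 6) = g + 1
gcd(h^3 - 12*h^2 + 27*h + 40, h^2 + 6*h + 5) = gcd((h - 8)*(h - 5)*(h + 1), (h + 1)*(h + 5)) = h + 1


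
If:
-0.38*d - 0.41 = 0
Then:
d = -1.08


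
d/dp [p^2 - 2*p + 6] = 2*p - 2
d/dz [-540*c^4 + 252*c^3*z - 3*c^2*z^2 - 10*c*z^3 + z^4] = 252*c^3 - 6*c^2*z - 30*c*z^2 + 4*z^3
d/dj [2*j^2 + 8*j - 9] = 4*j + 8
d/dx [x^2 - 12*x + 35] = 2*x - 12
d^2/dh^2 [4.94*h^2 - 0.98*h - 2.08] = 9.88000000000000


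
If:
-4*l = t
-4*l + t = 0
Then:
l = 0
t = 0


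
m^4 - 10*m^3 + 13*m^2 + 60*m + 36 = (m - 6)^2*(m + 1)^2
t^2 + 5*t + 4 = (t + 1)*(t + 4)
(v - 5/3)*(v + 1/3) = v^2 - 4*v/3 - 5/9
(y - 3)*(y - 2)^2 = y^3 - 7*y^2 + 16*y - 12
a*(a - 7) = a^2 - 7*a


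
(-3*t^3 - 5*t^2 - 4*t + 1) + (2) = -3*t^3 - 5*t^2 - 4*t + 3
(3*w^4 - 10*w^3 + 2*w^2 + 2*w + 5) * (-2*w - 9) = -6*w^5 - 7*w^4 + 86*w^3 - 22*w^2 - 28*w - 45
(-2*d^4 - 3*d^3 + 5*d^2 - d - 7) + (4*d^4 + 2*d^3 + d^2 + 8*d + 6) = 2*d^4 - d^3 + 6*d^2 + 7*d - 1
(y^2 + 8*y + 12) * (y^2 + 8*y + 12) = y^4 + 16*y^3 + 88*y^2 + 192*y + 144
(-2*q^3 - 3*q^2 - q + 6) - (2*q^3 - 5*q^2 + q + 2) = -4*q^3 + 2*q^2 - 2*q + 4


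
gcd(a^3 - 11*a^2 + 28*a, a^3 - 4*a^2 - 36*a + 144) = a - 4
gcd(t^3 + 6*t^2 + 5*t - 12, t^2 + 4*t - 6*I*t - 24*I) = t + 4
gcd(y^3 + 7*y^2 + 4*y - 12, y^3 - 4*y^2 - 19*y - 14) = y + 2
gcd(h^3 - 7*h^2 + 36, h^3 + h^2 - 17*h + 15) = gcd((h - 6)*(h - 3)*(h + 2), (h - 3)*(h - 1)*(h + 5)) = h - 3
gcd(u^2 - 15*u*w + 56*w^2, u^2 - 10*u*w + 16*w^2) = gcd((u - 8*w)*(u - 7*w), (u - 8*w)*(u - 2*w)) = u - 8*w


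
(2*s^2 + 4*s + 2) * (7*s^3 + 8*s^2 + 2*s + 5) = 14*s^5 + 44*s^4 + 50*s^3 + 34*s^2 + 24*s + 10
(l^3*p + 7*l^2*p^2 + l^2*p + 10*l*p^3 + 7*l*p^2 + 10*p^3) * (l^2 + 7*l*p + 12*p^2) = l^5*p + 14*l^4*p^2 + l^4*p + 71*l^3*p^3 + 14*l^3*p^2 + 154*l^2*p^4 + 71*l^2*p^3 + 120*l*p^5 + 154*l*p^4 + 120*p^5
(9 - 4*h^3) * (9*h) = -36*h^4 + 81*h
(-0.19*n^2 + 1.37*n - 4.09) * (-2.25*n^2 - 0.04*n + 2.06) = 0.4275*n^4 - 3.0749*n^3 + 8.7563*n^2 + 2.9858*n - 8.4254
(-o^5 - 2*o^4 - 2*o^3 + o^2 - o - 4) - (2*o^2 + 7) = -o^5 - 2*o^4 - 2*o^3 - o^2 - o - 11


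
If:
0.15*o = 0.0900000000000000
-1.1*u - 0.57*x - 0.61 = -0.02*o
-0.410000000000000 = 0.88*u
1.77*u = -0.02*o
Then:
No Solution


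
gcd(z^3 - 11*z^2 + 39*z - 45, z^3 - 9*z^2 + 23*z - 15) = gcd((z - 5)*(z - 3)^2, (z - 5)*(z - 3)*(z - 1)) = z^2 - 8*z + 15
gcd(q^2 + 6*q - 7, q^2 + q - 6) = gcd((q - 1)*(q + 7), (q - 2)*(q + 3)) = 1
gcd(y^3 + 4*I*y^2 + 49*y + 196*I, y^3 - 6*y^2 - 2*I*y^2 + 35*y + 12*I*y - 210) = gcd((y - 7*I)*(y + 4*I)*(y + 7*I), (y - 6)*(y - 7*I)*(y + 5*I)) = y - 7*I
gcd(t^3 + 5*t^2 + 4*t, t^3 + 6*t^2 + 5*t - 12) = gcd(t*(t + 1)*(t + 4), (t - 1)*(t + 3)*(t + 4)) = t + 4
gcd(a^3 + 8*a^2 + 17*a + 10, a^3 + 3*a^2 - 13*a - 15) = a^2 + 6*a + 5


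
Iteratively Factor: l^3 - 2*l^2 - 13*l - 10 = (l + 1)*(l^2 - 3*l - 10) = (l - 5)*(l + 1)*(l + 2)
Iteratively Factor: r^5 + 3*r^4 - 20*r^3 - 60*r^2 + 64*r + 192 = (r - 2)*(r^4 + 5*r^3 - 10*r^2 - 80*r - 96) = (r - 2)*(r + 3)*(r^3 + 2*r^2 - 16*r - 32) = (r - 4)*(r - 2)*(r + 3)*(r^2 + 6*r + 8) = (r - 4)*(r - 2)*(r + 2)*(r + 3)*(r + 4)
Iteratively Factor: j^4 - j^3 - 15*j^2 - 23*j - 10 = (j + 1)*(j^3 - 2*j^2 - 13*j - 10) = (j + 1)^2*(j^2 - 3*j - 10) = (j - 5)*(j + 1)^2*(j + 2)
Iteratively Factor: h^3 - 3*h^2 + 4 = (h + 1)*(h^2 - 4*h + 4) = (h - 2)*(h + 1)*(h - 2)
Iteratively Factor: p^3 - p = (p - 1)*(p^2 + p) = p*(p - 1)*(p + 1)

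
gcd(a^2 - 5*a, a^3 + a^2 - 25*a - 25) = a - 5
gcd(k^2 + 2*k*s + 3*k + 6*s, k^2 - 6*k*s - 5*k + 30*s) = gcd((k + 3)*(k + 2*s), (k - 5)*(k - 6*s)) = 1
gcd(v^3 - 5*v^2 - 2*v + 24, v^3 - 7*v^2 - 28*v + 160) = v - 4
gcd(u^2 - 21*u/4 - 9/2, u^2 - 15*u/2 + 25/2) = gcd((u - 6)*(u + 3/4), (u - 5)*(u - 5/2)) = 1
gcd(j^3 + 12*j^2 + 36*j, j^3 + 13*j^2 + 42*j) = j^2 + 6*j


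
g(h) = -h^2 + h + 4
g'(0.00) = 1.00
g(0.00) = 4.00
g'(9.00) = -17.00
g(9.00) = -68.00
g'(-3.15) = 7.30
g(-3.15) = -9.07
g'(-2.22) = 5.44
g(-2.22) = -3.15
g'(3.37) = -5.74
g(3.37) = -3.99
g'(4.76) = -8.52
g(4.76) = -13.90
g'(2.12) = -3.24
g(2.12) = 1.63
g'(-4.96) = 10.92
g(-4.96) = -25.56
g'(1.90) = -2.80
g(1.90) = 2.29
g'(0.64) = -0.28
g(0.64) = 4.23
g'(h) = 1 - 2*h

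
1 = 1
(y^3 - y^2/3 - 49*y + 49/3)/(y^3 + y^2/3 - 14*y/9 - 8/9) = 3*(3*y^3 - y^2 - 147*y + 49)/(9*y^3 + 3*y^2 - 14*y - 8)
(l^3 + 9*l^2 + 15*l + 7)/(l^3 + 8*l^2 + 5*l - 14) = (l^2 + 2*l + 1)/(l^2 + l - 2)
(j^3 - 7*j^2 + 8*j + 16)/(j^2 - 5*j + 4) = (j^2 - 3*j - 4)/(j - 1)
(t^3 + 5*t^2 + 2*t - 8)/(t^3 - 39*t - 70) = (t^2 + 3*t - 4)/(t^2 - 2*t - 35)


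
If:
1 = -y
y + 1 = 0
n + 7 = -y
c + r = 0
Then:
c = -r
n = -6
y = -1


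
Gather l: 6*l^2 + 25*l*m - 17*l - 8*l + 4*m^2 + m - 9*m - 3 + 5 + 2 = 6*l^2 + l*(25*m - 25) + 4*m^2 - 8*m + 4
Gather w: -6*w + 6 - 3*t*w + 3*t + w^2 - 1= 3*t + w^2 + w*(-3*t - 6) + 5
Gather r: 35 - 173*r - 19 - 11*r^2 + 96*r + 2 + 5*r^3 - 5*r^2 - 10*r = 5*r^3 - 16*r^2 - 87*r + 18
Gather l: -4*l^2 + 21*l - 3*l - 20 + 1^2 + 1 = -4*l^2 + 18*l - 18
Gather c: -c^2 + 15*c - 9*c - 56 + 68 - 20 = -c^2 + 6*c - 8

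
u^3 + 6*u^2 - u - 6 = (u - 1)*(u + 1)*(u + 6)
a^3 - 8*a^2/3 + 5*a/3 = a*(a - 5/3)*(a - 1)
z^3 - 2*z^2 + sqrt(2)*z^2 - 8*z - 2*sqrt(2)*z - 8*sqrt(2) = (z - 4)*(z + 2)*(z + sqrt(2))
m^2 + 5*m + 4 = (m + 1)*(m + 4)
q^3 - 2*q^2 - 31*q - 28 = (q - 7)*(q + 1)*(q + 4)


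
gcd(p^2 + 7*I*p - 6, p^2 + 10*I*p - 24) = p + 6*I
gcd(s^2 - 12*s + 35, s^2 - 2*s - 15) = s - 5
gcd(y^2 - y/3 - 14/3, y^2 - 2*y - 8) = y + 2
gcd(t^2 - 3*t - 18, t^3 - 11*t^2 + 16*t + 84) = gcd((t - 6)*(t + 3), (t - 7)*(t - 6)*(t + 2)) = t - 6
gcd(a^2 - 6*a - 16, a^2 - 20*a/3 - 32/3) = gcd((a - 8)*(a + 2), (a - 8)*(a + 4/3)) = a - 8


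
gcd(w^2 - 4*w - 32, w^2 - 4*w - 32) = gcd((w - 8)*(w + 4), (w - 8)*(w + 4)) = w^2 - 4*w - 32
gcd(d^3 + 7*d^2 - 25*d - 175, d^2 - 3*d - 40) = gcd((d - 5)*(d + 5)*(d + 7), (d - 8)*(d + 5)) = d + 5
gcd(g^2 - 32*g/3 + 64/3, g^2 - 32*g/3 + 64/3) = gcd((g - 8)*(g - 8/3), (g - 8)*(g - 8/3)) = g^2 - 32*g/3 + 64/3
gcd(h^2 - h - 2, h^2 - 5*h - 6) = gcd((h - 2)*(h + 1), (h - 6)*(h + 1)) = h + 1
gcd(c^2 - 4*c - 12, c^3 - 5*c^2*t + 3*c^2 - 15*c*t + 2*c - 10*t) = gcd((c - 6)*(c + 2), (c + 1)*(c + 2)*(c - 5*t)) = c + 2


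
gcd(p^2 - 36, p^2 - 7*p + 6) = p - 6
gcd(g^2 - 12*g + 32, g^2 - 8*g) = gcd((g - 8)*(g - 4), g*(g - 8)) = g - 8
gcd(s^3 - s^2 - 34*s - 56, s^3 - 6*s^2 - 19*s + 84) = s^2 - 3*s - 28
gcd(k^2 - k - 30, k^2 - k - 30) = k^2 - k - 30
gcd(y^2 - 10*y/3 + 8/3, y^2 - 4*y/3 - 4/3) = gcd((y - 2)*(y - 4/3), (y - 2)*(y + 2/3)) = y - 2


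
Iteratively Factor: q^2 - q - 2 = (q - 2)*(q + 1)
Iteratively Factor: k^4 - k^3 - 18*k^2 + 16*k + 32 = (k + 4)*(k^3 - 5*k^2 + 2*k + 8) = (k + 1)*(k + 4)*(k^2 - 6*k + 8) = (k - 2)*(k + 1)*(k + 4)*(k - 4)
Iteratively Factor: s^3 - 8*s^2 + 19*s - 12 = (s - 1)*(s^2 - 7*s + 12) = (s - 4)*(s - 1)*(s - 3)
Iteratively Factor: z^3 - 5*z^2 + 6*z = (z)*(z^2 - 5*z + 6) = z*(z - 2)*(z - 3)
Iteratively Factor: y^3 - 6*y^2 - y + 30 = (y - 3)*(y^2 - 3*y - 10) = (y - 5)*(y - 3)*(y + 2)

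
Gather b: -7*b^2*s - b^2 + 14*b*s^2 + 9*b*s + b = b^2*(-7*s - 1) + b*(14*s^2 + 9*s + 1)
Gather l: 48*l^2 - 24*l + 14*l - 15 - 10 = 48*l^2 - 10*l - 25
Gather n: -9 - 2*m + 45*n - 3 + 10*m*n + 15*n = -2*m + n*(10*m + 60) - 12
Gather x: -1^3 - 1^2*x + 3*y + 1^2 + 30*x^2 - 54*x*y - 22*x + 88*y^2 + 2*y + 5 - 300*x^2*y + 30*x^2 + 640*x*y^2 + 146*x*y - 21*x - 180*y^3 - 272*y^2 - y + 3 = x^2*(60 - 300*y) + x*(640*y^2 + 92*y - 44) - 180*y^3 - 184*y^2 + 4*y + 8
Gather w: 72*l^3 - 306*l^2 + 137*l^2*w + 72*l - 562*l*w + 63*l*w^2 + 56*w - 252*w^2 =72*l^3 - 306*l^2 + 72*l + w^2*(63*l - 252) + w*(137*l^2 - 562*l + 56)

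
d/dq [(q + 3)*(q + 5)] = 2*q + 8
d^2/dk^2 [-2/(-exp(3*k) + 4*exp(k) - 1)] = 2*((4 - 9*exp(2*k))*(exp(3*k) - 4*exp(k) + 1) + 2*(3*exp(2*k) - 4)^2*exp(k))*exp(k)/(exp(3*k) - 4*exp(k) + 1)^3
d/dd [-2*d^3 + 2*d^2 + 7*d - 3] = -6*d^2 + 4*d + 7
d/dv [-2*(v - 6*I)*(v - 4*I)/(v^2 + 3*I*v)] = 2*(-13*I*v^2 - 48*v - 72*I)/(v^2*(v^2 + 6*I*v - 9))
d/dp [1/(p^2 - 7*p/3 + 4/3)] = 3*(7 - 6*p)/(3*p^2 - 7*p + 4)^2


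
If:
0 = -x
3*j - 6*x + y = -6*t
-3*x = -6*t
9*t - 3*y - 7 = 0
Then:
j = 7/9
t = 0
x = 0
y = -7/3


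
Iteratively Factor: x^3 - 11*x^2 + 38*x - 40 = (x - 5)*(x^2 - 6*x + 8) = (x - 5)*(x - 4)*(x - 2)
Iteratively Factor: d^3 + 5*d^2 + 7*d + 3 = (d + 1)*(d^2 + 4*d + 3) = (d + 1)*(d + 3)*(d + 1)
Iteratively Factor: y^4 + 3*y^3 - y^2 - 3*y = (y + 1)*(y^3 + 2*y^2 - 3*y) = (y + 1)*(y + 3)*(y^2 - y) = (y - 1)*(y + 1)*(y + 3)*(y)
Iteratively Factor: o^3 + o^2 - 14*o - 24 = (o - 4)*(o^2 + 5*o + 6) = (o - 4)*(o + 2)*(o + 3)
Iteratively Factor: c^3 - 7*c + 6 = (c + 3)*(c^2 - 3*c + 2) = (c - 1)*(c + 3)*(c - 2)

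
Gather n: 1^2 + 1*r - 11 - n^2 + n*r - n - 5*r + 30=-n^2 + n*(r - 1) - 4*r + 20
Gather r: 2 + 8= 10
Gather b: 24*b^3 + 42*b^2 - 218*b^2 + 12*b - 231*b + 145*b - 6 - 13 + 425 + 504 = 24*b^3 - 176*b^2 - 74*b + 910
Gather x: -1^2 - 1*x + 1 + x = 0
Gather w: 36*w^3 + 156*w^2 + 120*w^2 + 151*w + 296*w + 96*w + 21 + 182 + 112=36*w^3 + 276*w^2 + 543*w + 315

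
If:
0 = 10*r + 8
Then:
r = -4/5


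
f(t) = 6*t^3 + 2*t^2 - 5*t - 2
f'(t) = 18*t^2 + 4*t - 5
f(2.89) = 145.08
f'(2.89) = 156.90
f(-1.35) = -6.37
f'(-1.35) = 22.40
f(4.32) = 497.45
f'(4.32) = 348.20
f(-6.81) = -1770.13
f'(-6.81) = 802.53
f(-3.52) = -221.30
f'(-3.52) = 203.95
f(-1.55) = -11.79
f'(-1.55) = 32.04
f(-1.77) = -20.16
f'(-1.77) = 44.31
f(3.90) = 364.83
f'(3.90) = 284.38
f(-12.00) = -10022.00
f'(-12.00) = 2539.00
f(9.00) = 4489.00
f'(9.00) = 1489.00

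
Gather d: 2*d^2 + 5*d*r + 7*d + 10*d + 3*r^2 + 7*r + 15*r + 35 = 2*d^2 + d*(5*r + 17) + 3*r^2 + 22*r + 35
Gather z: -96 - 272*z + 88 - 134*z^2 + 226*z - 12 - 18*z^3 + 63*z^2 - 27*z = -18*z^3 - 71*z^2 - 73*z - 20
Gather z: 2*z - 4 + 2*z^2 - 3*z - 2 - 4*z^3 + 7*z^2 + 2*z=-4*z^3 + 9*z^2 + z - 6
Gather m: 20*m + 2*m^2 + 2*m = 2*m^2 + 22*m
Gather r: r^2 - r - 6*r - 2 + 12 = r^2 - 7*r + 10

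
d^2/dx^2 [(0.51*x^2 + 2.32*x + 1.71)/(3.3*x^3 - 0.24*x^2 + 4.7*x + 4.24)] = (11.1078*x^6 + 151.5888*x^5 + 164.97756*x^4 - 192.120576*x^3 - 226.699848*x^2 - 140.966208*x + 4.899224)/(35.937*x^9 - 7.8408*x^8 + 154.11924*x^7 + 116.172576*x^6 + 199.35468*x^5 + 379.402272*x^4 + 253.10492*x^3 + 268.040928*x^2 + 253.48416*x + 76.225024)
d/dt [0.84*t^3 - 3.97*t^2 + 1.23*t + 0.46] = 2.52*t^2 - 7.94*t + 1.23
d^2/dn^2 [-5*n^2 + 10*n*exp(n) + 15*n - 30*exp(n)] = 10*n*exp(n) - 10*exp(n) - 10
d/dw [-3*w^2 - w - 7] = -6*w - 1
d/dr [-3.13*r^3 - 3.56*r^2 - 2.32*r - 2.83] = -9.39*r^2 - 7.12*r - 2.32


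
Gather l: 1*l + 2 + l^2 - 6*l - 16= l^2 - 5*l - 14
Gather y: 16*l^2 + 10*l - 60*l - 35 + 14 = 16*l^2 - 50*l - 21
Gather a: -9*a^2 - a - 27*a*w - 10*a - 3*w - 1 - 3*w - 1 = -9*a^2 + a*(-27*w - 11) - 6*w - 2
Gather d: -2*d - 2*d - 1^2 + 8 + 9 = 16 - 4*d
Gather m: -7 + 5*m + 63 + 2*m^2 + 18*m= 2*m^2 + 23*m + 56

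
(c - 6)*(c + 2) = c^2 - 4*c - 12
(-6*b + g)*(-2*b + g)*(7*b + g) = 84*b^3 - 44*b^2*g - b*g^2 + g^3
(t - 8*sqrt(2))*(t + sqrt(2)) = t^2 - 7*sqrt(2)*t - 16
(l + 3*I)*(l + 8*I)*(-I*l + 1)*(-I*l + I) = -l^4 + l^3 - 12*I*l^3 + 35*l^2 + 12*I*l^2 - 35*l + 24*I*l - 24*I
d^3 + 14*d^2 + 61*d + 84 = (d + 3)*(d + 4)*(d + 7)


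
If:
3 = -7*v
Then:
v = -3/7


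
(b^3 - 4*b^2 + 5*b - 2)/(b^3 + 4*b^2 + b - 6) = (b^2 - 3*b + 2)/(b^2 + 5*b + 6)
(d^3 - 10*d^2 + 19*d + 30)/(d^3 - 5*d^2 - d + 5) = (d - 6)/(d - 1)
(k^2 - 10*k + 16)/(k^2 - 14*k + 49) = (k^2 - 10*k + 16)/(k^2 - 14*k + 49)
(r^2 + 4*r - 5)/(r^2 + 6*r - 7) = (r + 5)/(r + 7)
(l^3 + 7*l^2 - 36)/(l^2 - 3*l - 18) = (l^2 + 4*l - 12)/(l - 6)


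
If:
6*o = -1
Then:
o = -1/6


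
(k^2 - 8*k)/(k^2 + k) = (k - 8)/(k + 1)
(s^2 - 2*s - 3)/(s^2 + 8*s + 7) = (s - 3)/(s + 7)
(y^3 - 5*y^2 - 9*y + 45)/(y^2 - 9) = y - 5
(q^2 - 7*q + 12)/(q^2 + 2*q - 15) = (q - 4)/(q + 5)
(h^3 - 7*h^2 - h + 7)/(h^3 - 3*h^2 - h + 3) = (h - 7)/(h - 3)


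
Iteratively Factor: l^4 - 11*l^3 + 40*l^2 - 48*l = (l - 4)*(l^3 - 7*l^2 + 12*l) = l*(l - 4)*(l^2 - 7*l + 12) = l*(l - 4)^2*(l - 3)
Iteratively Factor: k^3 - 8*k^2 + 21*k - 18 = (k - 3)*(k^2 - 5*k + 6) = (k - 3)*(k - 2)*(k - 3)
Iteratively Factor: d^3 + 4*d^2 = (d)*(d^2 + 4*d) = d^2*(d + 4)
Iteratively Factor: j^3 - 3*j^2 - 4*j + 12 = (j - 3)*(j^2 - 4) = (j - 3)*(j - 2)*(j + 2)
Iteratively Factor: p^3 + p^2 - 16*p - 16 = (p + 4)*(p^2 - 3*p - 4) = (p + 1)*(p + 4)*(p - 4)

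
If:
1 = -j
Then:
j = -1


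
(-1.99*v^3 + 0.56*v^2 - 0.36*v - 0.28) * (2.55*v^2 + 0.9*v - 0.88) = -5.0745*v^5 - 0.363*v^4 + 1.3372*v^3 - 1.5308*v^2 + 0.0647999999999999*v + 0.2464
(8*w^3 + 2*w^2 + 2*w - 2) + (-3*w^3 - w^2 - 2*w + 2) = 5*w^3 + w^2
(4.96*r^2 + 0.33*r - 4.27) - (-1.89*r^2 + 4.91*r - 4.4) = 6.85*r^2 - 4.58*r + 0.130000000000001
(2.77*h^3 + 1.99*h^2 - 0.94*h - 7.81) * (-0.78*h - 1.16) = -2.1606*h^4 - 4.7654*h^3 - 1.5752*h^2 + 7.1822*h + 9.0596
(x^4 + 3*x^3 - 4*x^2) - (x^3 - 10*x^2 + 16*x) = x^4 + 2*x^3 + 6*x^2 - 16*x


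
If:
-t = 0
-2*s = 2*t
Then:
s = 0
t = 0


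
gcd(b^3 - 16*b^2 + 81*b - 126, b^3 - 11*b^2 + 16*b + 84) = b^2 - 13*b + 42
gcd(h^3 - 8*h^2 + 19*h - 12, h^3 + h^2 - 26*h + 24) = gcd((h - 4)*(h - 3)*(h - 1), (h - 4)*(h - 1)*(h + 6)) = h^2 - 5*h + 4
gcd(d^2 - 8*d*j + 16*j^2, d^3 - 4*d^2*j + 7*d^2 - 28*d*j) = d - 4*j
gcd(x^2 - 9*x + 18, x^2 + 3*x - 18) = x - 3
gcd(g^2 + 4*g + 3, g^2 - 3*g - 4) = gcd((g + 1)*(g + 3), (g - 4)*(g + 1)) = g + 1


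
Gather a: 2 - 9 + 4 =-3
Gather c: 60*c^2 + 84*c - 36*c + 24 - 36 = 60*c^2 + 48*c - 12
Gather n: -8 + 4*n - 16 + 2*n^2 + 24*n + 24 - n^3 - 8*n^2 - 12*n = -n^3 - 6*n^2 + 16*n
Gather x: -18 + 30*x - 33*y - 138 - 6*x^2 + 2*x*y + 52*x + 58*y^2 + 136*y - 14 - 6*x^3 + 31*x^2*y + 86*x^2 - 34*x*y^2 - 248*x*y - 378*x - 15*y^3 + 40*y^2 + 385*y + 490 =-6*x^3 + x^2*(31*y + 80) + x*(-34*y^2 - 246*y - 296) - 15*y^3 + 98*y^2 + 488*y + 320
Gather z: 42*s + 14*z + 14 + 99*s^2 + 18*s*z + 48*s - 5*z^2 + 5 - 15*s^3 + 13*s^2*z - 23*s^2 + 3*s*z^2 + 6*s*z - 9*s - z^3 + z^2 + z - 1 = -15*s^3 + 76*s^2 + 81*s - z^3 + z^2*(3*s - 4) + z*(13*s^2 + 24*s + 15) + 18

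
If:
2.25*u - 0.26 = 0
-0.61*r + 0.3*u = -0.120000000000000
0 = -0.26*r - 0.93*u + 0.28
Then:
No Solution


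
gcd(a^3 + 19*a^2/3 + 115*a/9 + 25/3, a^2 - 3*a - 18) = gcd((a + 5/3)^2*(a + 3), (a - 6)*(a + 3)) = a + 3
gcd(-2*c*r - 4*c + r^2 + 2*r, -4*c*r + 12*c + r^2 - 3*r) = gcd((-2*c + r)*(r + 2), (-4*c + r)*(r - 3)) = 1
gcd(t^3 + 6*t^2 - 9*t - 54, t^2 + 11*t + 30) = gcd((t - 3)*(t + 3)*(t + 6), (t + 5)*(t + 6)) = t + 6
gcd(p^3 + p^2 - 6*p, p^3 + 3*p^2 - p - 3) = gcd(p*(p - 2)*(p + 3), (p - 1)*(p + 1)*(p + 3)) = p + 3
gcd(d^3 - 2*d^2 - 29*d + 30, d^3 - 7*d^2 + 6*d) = d^2 - 7*d + 6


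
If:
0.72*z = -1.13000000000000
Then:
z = -1.57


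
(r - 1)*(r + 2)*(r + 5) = r^3 + 6*r^2 + 3*r - 10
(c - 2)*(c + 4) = c^2 + 2*c - 8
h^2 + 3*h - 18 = (h - 3)*(h + 6)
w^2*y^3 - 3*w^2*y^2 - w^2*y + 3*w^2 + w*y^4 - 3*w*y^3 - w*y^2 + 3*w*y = (w + y)*(y - 3)*(y - 1)*(w*y + w)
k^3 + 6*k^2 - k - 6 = (k - 1)*(k + 1)*(k + 6)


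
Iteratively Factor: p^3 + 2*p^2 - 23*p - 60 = (p + 3)*(p^2 - p - 20) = (p + 3)*(p + 4)*(p - 5)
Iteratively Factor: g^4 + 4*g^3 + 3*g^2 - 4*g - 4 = (g - 1)*(g^3 + 5*g^2 + 8*g + 4) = (g - 1)*(g + 1)*(g^2 + 4*g + 4) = (g - 1)*(g + 1)*(g + 2)*(g + 2)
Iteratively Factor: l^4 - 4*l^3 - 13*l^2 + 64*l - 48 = (l + 4)*(l^3 - 8*l^2 + 19*l - 12) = (l - 3)*(l + 4)*(l^2 - 5*l + 4) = (l - 4)*(l - 3)*(l + 4)*(l - 1)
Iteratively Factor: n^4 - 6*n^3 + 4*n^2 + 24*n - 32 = (n + 2)*(n^3 - 8*n^2 + 20*n - 16) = (n - 2)*(n + 2)*(n^2 - 6*n + 8) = (n - 4)*(n - 2)*(n + 2)*(n - 2)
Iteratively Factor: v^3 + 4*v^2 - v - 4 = (v + 4)*(v^2 - 1) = (v + 1)*(v + 4)*(v - 1)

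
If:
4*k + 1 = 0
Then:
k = -1/4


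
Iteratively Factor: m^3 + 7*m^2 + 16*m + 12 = (m + 2)*(m^2 + 5*m + 6) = (m + 2)*(m + 3)*(m + 2)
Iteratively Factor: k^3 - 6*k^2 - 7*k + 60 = (k - 4)*(k^2 - 2*k - 15) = (k - 5)*(k - 4)*(k + 3)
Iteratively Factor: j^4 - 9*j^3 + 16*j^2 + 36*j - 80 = (j - 4)*(j^3 - 5*j^2 - 4*j + 20) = (j - 5)*(j - 4)*(j^2 - 4) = (j - 5)*(j - 4)*(j + 2)*(j - 2)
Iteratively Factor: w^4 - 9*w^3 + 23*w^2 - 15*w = (w - 1)*(w^3 - 8*w^2 + 15*w) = w*(w - 1)*(w^2 - 8*w + 15) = w*(w - 5)*(w - 1)*(w - 3)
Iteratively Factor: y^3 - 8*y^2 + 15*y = (y - 3)*(y^2 - 5*y) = y*(y - 3)*(y - 5)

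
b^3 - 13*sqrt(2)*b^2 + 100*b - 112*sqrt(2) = (b - 7*sqrt(2))*(b - 4*sqrt(2))*(b - 2*sqrt(2))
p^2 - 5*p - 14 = (p - 7)*(p + 2)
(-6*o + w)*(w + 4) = -6*o*w - 24*o + w^2 + 4*w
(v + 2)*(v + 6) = v^2 + 8*v + 12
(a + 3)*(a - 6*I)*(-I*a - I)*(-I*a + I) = -a^4 - 3*a^3 + 6*I*a^3 + a^2 + 18*I*a^2 + 3*a - 6*I*a - 18*I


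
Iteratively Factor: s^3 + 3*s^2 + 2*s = (s)*(s^2 + 3*s + 2) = s*(s + 2)*(s + 1)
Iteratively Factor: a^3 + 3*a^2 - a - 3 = (a + 1)*(a^2 + 2*a - 3) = (a - 1)*(a + 1)*(a + 3)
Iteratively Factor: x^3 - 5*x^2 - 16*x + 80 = (x + 4)*(x^2 - 9*x + 20) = (x - 5)*(x + 4)*(x - 4)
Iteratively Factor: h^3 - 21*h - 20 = (h + 1)*(h^2 - h - 20) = (h - 5)*(h + 1)*(h + 4)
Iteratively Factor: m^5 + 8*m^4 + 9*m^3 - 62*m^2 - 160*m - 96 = (m + 4)*(m^4 + 4*m^3 - 7*m^2 - 34*m - 24) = (m - 3)*(m + 4)*(m^3 + 7*m^2 + 14*m + 8) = (m - 3)*(m + 4)^2*(m^2 + 3*m + 2) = (m - 3)*(m + 1)*(m + 4)^2*(m + 2)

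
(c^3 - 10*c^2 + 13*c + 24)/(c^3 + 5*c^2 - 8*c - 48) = (c^2 - 7*c - 8)/(c^2 + 8*c + 16)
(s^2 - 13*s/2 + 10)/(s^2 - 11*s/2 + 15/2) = (s - 4)/(s - 3)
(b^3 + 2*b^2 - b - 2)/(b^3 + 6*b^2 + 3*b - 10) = (b + 1)/(b + 5)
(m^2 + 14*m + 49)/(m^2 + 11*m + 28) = (m + 7)/(m + 4)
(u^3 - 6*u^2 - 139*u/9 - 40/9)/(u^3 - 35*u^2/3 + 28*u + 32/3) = (u + 5/3)/(u - 4)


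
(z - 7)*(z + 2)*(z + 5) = z^3 - 39*z - 70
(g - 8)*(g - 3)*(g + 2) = g^3 - 9*g^2 + 2*g + 48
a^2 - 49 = (a - 7)*(a + 7)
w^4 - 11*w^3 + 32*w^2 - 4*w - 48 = (w - 6)*(w - 4)*(w - 2)*(w + 1)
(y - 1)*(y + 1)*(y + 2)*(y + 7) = y^4 + 9*y^3 + 13*y^2 - 9*y - 14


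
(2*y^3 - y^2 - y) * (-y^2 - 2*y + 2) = -2*y^5 - 3*y^4 + 7*y^3 - 2*y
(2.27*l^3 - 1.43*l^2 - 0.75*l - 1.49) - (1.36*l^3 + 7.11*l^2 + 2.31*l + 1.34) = 0.91*l^3 - 8.54*l^2 - 3.06*l - 2.83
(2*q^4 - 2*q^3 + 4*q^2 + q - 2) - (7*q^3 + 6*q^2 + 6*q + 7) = 2*q^4 - 9*q^3 - 2*q^2 - 5*q - 9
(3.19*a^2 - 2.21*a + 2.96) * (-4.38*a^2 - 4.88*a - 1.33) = -13.9722*a^4 - 5.8874*a^3 - 6.4227*a^2 - 11.5055*a - 3.9368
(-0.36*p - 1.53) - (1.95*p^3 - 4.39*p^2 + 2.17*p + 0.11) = -1.95*p^3 + 4.39*p^2 - 2.53*p - 1.64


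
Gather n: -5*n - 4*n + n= -8*n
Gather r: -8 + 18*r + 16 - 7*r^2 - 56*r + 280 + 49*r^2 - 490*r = 42*r^2 - 528*r + 288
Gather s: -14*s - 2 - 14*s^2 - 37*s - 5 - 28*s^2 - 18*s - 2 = -42*s^2 - 69*s - 9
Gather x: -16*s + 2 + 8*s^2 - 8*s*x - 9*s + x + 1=8*s^2 - 25*s + x*(1 - 8*s) + 3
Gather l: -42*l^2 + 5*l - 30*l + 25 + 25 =-42*l^2 - 25*l + 50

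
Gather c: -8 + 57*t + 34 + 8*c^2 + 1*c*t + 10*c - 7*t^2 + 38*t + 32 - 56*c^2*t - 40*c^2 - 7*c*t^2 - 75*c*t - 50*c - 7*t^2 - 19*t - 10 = c^2*(-56*t - 32) + c*(-7*t^2 - 74*t - 40) - 14*t^2 + 76*t + 48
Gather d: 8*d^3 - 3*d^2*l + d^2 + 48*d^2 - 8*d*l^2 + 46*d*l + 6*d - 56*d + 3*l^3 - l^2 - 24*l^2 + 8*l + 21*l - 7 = 8*d^3 + d^2*(49 - 3*l) + d*(-8*l^2 + 46*l - 50) + 3*l^3 - 25*l^2 + 29*l - 7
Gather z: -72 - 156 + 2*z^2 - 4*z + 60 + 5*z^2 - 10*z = 7*z^2 - 14*z - 168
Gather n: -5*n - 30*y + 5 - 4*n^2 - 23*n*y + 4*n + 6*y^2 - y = -4*n^2 + n*(-23*y - 1) + 6*y^2 - 31*y + 5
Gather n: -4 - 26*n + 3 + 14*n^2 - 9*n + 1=14*n^2 - 35*n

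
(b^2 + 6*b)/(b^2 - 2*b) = (b + 6)/(b - 2)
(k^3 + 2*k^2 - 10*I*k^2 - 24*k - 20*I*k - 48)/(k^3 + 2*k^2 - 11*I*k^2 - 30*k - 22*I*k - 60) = (k - 4*I)/(k - 5*I)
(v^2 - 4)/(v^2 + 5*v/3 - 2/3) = 3*(v - 2)/(3*v - 1)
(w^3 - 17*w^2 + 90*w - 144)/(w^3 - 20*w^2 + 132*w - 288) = (w - 3)/(w - 6)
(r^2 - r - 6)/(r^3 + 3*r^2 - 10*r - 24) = 1/(r + 4)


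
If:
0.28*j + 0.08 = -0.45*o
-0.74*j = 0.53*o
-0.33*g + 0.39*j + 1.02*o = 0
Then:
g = -0.72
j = 0.23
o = -0.32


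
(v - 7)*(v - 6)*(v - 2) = v^3 - 15*v^2 + 68*v - 84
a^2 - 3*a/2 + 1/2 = (a - 1)*(a - 1/2)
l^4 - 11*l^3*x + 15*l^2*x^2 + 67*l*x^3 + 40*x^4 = (l - 8*x)*(l - 5*x)*(l + x)^2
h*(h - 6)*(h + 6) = h^3 - 36*h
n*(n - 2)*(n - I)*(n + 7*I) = n^4 - 2*n^3 + 6*I*n^3 + 7*n^2 - 12*I*n^2 - 14*n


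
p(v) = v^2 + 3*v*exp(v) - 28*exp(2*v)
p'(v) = 3*v*exp(v) + 2*v - 56*exp(2*v) + 3*exp(v)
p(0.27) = -46.91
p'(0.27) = -90.57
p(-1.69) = 0.97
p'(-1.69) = -5.67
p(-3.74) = 13.71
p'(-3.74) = -7.71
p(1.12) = -251.46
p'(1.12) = -504.29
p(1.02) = -205.81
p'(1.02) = -411.83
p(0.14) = -36.54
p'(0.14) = -69.88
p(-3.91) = 15.04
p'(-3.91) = -8.02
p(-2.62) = 6.14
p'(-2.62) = -5.89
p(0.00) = -28.00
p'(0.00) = -53.00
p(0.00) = -28.00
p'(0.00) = -53.00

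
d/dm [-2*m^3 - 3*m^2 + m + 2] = -6*m^2 - 6*m + 1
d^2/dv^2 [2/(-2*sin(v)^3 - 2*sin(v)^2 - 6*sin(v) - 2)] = (9*sin(v)^6 + 11*sin(v)^5 - 2*sin(v)^4 - 16*sin(v)^3 - 19*sin(v)^2 - 15*sin(v) - 16)/(sin(v)^3 + sin(v)^2 + 3*sin(v) + 1)^3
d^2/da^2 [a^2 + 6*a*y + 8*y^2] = 2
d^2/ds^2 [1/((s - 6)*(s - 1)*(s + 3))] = 2*(6*s^4 - 32*s^3 + 3*s^2 + 126*s + 297)/(s^9 - 12*s^8 + 3*s^7 + 350*s^6 - 477*s^5 - 3456*s^4 + 4077*s^3 + 8262*s^2 - 14580*s + 5832)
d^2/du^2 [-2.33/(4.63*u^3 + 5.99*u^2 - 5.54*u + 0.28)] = ((64.7274*u + 27.9134)*(4.63*u^3 + 5.99*u^2 - 5.54*u + 0.28) - 2.33*(13.89*u^2 + 11.98*u - 5.54)*(27.78*u^2 + 23.96*u - 11.08))/(4.63*u^3 + 5.99*u^2 - 5.54*u + 0.28)^3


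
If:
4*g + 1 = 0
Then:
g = -1/4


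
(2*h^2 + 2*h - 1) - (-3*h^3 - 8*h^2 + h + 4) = 3*h^3 + 10*h^2 + h - 5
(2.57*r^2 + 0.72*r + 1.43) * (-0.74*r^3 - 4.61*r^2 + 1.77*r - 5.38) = -1.9018*r^5 - 12.3805*r^4 + 0.1715*r^3 - 19.1445*r^2 - 1.3425*r - 7.6934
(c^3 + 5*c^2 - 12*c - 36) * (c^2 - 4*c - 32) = c^5 + c^4 - 64*c^3 - 148*c^2 + 528*c + 1152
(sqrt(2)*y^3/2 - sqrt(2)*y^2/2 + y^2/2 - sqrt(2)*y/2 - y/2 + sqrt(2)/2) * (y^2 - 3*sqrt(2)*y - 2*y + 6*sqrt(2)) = sqrt(2)*y^5/2 - 5*y^4/2 - 3*sqrt(2)*y^4/2 - sqrt(2)*y^3 + 15*y^3/2 - 2*y^2 + 6*sqrt(2)*y^2 - 9*y - 4*sqrt(2)*y + 6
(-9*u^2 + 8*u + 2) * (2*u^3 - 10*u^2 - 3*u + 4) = -18*u^5 + 106*u^4 - 49*u^3 - 80*u^2 + 26*u + 8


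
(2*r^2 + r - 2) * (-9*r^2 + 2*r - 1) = -18*r^4 - 5*r^3 + 18*r^2 - 5*r + 2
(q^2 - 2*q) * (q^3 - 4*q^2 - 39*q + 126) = q^5 - 6*q^4 - 31*q^3 + 204*q^2 - 252*q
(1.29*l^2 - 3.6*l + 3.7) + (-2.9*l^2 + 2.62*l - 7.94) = -1.61*l^2 - 0.98*l - 4.24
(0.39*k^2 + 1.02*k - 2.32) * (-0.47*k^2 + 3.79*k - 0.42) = -0.1833*k^4 + 0.9987*k^3 + 4.7924*k^2 - 9.2212*k + 0.9744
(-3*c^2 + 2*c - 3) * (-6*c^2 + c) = 18*c^4 - 15*c^3 + 20*c^2 - 3*c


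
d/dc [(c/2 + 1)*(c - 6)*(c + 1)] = 3*c^2/2 - 3*c - 8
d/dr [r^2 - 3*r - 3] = 2*r - 3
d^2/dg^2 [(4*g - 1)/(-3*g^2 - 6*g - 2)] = 6*(-12*(g + 1)^2*(4*g - 1) + (12*g + 7)*(3*g^2 + 6*g + 2))/(3*g^2 + 6*g + 2)^3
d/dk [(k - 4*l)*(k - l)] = 2*k - 5*l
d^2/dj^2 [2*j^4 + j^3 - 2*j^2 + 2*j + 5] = 24*j^2 + 6*j - 4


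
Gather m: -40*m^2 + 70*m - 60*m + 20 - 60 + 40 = -40*m^2 + 10*m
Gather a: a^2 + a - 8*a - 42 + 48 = a^2 - 7*a + 6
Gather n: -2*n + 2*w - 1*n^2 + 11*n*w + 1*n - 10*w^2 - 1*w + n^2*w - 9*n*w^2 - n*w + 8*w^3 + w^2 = n^2*(w - 1) + n*(-9*w^2 + 10*w - 1) + 8*w^3 - 9*w^2 + w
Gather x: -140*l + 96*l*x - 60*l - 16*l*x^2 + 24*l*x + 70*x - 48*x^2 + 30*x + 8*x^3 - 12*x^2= -200*l + 8*x^3 + x^2*(-16*l - 60) + x*(120*l + 100)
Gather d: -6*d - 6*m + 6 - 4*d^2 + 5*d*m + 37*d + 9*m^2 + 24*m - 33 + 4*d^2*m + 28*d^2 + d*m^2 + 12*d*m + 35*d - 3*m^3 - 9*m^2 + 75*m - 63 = d^2*(4*m + 24) + d*(m^2 + 17*m + 66) - 3*m^3 + 93*m - 90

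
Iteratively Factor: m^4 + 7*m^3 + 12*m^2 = (m + 3)*(m^3 + 4*m^2) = m*(m + 3)*(m^2 + 4*m) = m*(m + 3)*(m + 4)*(m)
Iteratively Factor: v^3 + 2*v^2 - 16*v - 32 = (v + 4)*(v^2 - 2*v - 8) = (v - 4)*(v + 4)*(v + 2)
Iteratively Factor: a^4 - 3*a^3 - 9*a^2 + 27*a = (a)*(a^3 - 3*a^2 - 9*a + 27) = a*(a - 3)*(a^2 - 9) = a*(a - 3)^2*(a + 3)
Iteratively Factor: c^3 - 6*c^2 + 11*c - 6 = (c - 1)*(c^2 - 5*c + 6) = (c - 3)*(c - 1)*(c - 2)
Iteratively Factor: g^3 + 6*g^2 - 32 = (g - 2)*(g^2 + 8*g + 16) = (g - 2)*(g + 4)*(g + 4)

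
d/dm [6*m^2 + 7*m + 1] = 12*m + 7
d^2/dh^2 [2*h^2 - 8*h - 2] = 4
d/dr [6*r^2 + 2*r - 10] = 12*r + 2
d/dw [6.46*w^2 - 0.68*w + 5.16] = 12.92*w - 0.68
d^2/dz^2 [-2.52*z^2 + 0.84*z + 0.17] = -5.04000000000000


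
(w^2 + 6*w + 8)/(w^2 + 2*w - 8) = (w + 2)/(w - 2)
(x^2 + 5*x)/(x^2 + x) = (x + 5)/(x + 1)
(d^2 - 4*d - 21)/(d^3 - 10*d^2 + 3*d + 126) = 1/(d - 6)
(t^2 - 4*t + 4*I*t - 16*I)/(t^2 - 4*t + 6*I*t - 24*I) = (t + 4*I)/(t + 6*I)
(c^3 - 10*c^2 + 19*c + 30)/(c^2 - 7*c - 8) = (c^2 - 11*c + 30)/(c - 8)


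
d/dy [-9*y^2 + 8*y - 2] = 8 - 18*y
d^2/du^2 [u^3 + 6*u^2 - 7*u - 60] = 6*u + 12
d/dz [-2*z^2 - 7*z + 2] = -4*z - 7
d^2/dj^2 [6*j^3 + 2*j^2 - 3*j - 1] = 36*j + 4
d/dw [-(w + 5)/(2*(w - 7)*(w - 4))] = (w^2 + 10*w - 83)/(2*(w^4 - 22*w^3 + 177*w^2 - 616*w + 784))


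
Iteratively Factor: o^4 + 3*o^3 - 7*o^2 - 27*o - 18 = (o - 3)*(o^3 + 6*o^2 + 11*o + 6) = (o - 3)*(o + 2)*(o^2 + 4*o + 3) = (o - 3)*(o + 2)*(o + 3)*(o + 1)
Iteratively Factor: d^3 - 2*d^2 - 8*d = (d + 2)*(d^2 - 4*d) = d*(d + 2)*(d - 4)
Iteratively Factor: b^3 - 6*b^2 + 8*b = (b)*(b^2 - 6*b + 8) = b*(b - 2)*(b - 4)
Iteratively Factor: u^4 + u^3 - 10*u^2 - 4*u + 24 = (u - 2)*(u^3 + 3*u^2 - 4*u - 12) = (u - 2)^2*(u^2 + 5*u + 6) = (u - 2)^2*(u + 3)*(u + 2)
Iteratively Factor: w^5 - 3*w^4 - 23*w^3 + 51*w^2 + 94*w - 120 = (w + 4)*(w^4 - 7*w^3 + 5*w^2 + 31*w - 30) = (w + 2)*(w + 4)*(w^3 - 9*w^2 + 23*w - 15) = (w - 1)*(w + 2)*(w + 4)*(w^2 - 8*w + 15) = (w - 5)*(w - 1)*(w + 2)*(w + 4)*(w - 3)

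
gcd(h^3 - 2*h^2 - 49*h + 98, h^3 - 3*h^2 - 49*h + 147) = h^2 - 49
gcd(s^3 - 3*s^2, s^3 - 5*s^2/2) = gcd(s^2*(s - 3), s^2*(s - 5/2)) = s^2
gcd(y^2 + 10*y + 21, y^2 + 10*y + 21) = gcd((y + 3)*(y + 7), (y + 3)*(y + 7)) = y^2 + 10*y + 21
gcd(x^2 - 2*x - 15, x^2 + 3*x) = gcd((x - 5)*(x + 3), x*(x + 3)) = x + 3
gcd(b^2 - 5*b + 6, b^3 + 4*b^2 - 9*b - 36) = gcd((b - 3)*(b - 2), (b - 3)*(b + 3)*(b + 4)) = b - 3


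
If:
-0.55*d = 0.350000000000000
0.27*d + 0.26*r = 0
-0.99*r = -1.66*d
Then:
No Solution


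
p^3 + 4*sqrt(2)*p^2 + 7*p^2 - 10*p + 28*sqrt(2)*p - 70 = (p + 7)*(p - sqrt(2))*(p + 5*sqrt(2))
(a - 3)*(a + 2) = a^2 - a - 6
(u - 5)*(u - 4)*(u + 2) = u^3 - 7*u^2 + 2*u + 40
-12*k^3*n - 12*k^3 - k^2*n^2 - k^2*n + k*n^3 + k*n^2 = (-4*k + n)*(3*k + n)*(k*n + k)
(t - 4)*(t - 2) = t^2 - 6*t + 8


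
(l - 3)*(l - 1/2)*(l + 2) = l^3 - 3*l^2/2 - 11*l/2 + 3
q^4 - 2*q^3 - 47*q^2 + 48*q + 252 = (q - 7)*(q - 3)*(q + 2)*(q + 6)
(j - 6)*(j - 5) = j^2 - 11*j + 30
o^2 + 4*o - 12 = (o - 2)*(o + 6)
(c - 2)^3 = c^3 - 6*c^2 + 12*c - 8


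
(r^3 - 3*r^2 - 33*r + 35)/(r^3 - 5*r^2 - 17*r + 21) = (r + 5)/(r + 3)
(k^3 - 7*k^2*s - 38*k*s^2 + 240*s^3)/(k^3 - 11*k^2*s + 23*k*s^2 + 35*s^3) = (-k^2 + 2*k*s + 48*s^2)/(-k^2 + 6*k*s + 7*s^2)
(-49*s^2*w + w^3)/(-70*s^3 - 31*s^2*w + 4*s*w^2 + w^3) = w*(7*s - w)/(10*s^2 + 3*s*w - w^2)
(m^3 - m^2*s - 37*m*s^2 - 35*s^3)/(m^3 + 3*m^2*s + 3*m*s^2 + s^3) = (m^2 - 2*m*s - 35*s^2)/(m^2 + 2*m*s + s^2)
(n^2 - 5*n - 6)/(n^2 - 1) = (n - 6)/(n - 1)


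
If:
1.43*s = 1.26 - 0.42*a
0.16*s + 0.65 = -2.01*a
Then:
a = -0.40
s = 1.00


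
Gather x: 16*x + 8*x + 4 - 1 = 24*x + 3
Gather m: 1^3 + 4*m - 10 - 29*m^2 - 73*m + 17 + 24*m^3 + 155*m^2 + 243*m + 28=24*m^3 + 126*m^2 + 174*m + 36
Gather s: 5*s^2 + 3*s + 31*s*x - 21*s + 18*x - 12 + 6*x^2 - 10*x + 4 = 5*s^2 + s*(31*x - 18) + 6*x^2 + 8*x - 8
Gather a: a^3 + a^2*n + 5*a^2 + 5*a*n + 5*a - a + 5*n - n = a^3 + a^2*(n + 5) + a*(5*n + 4) + 4*n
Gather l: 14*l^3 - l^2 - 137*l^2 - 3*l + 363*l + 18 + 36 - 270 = 14*l^3 - 138*l^2 + 360*l - 216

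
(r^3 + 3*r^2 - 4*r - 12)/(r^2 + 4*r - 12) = (r^2 + 5*r + 6)/(r + 6)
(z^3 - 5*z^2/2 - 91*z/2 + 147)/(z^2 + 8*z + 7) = (z^2 - 19*z/2 + 21)/(z + 1)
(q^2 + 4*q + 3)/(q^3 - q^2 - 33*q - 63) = (q + 1)/(q^2 - 4*q - 21)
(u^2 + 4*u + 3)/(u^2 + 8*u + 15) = (u + 1)/(u + 5)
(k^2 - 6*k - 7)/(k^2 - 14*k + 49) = (k + 1)/(k - 7)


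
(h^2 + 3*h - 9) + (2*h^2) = 3*h^2 + 3*h - 9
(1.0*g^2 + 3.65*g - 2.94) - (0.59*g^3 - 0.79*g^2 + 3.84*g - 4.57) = -0.59*g^3 + 1.79*g^2 - 0.19*g + 1.63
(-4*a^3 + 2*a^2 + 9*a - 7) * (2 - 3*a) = 12*a^4 - 14*a^3 - 23*a^2 + 39*a - 14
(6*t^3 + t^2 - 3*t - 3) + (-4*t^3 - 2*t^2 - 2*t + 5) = 2*t^3 - t^2 - 5*t + 2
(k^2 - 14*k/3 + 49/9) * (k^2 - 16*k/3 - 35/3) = k^4 - 10*k^3 + 56*k^2/3 + 686*k/27 - 1715/27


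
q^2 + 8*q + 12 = (q + 2)*(q + 6)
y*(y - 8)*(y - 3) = y^3 - 11*y^2 + 24*y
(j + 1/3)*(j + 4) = j^2 + 13*j/3 + 4/3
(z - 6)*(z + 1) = z^2 - 5*z - 6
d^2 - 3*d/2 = d*(d - 3/2)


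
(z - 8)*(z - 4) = z^2 - 12*z + 32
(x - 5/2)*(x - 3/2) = x^2 - 4*x + 15/4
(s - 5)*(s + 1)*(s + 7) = s^3 + 3*s^2 - 33*s - 35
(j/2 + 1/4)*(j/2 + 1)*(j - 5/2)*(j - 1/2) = j^4/4 - j^3/8 - 21*j^2/16 + j/32 + 5/16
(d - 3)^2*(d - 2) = d^3 - 8*d^2 + 21*d - 18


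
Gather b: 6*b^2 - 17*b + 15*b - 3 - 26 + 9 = 6*b^2 - 2*b - 20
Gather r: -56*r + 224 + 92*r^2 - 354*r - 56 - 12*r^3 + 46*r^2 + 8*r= -12*r^3 + 138*r^2 - 402*r + 168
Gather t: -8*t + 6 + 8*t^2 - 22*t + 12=8*t^2 - 30*t + 18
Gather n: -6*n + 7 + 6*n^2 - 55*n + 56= 6*n^2 - 61*n + 63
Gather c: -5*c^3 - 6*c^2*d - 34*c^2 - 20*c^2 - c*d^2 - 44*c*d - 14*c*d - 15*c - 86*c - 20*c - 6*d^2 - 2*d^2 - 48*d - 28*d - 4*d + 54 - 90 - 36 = -5*c^3 + c^2*(-6*d - 54) + c*(-d^2 - 58*d - 121) - 8*d^2 - 80*d - 72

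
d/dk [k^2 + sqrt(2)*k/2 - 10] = 2*k + sqrt(2)/2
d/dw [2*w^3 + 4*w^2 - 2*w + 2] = 6*w^2 + 8*w - 2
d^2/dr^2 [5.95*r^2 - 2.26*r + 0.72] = 11.9000000000000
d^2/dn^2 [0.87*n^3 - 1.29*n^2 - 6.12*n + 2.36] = 5.22*n - 2.58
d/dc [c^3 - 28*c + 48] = 3*c^2 - 28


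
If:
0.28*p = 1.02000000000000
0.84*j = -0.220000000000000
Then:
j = -0.26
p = 3.64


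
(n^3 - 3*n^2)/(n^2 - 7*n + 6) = n^2*(n - 3)/(n^2 - 7*n + 6)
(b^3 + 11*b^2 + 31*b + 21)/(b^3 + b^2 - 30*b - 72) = (b^2 + 8*b + 7)/(b^2 - 2*b - 24)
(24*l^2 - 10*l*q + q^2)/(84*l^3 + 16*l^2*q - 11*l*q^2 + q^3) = (-4*l + q)/(-14*l^2 - 5*l*q + q^2)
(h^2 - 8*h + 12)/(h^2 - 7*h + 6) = (h - 2)/(h - 1)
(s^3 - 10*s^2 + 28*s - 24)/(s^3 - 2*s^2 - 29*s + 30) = (s^2 - 4*s + 4)/(s^2 + 4*s - 5)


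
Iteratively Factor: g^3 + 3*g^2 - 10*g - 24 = (g + 4)*(g^2 - g - 6) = (g - 3)*(g + 4)*(g + 2)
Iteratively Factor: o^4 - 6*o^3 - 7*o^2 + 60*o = (o + 3)*(o^3 - 9*o^2 + 20*o) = (o - 4)*(o + 3)*(o^2 - 5*o) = (o - 5)*(o - 4)*(o + 3)*(o)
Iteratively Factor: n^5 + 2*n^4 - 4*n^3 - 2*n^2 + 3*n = (n - 1)*(n^4 + 3*n^3 - n^2 - 3*n) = (n - 1)^2*(n^3 + 4*n^2 + 3*n) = (n - 1)^2*(n + 1)*(n^2 + 3*n) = n*(n - 1)^2*(n + 1)*(n + 3)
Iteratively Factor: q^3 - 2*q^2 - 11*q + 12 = (q - 1)*(q^2 - q - 12) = (q - 4)*(q - 1)*(q + 3)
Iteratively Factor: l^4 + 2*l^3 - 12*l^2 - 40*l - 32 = (l + 2)*(l^3 - 12*l - 16) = (l + 2)^2*(l^2 - 2*l - 8) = (l - 4)*(l + 2)^2*(l + 2)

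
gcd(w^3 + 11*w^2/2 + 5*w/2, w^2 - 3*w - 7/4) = w + 1/2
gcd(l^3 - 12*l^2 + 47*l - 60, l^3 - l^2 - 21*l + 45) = l - 3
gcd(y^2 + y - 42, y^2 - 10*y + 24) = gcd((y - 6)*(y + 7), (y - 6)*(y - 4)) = y - 6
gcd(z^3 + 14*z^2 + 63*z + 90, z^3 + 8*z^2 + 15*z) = z^2 + 8*z + 15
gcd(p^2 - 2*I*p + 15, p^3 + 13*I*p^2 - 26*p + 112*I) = 1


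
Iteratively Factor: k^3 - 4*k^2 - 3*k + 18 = (k - 3)*(k^2 - k - 6) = (k - 3)^2*(k + 2)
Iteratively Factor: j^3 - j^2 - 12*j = (j + 3)*(j^2 - 4*j) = j*(j + 3)*(j - 4)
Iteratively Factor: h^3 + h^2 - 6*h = (h)*(h^2 + h - 6) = h*(h - 2)*(h + 3)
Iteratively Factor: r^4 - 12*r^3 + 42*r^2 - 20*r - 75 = (r - 5)*(r^3 - 7*r^2 + 7*r + 15) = (r - 5)^2*(r^2 - 2*r - 3) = (r - 5)^2*(r - 3)*(r + 1)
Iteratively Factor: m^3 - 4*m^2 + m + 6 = (m + 1)*(m^2 - 5*m + 6) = (m - 3)*(m + 1)*(m - 2)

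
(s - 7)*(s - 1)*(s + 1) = s^3 - 7*s^2 - s + 7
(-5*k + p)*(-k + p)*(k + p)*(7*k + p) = 35*k^4 - 2*k^3*p - 36*k^2*p^2 + 2*k*p^3 + p^4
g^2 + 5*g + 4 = (g + 1)*(g + 4)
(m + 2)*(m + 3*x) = m^2 + 3*m*x + 2*m + 6*x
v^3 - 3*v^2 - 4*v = v*(v - 4)*(v + 1)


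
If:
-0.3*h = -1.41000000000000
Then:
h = 4.70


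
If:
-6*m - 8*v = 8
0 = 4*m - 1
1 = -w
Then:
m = 1/4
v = -19/16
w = -1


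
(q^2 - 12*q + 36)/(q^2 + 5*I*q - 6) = (q^2 - 12*q + 36)/(q^2 + 5*I*q - 6)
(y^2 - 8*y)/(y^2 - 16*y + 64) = y/(y - 8)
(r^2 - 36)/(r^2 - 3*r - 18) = (r + 6)/(r + 3)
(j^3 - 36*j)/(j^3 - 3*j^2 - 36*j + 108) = j/(j - 3)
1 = 1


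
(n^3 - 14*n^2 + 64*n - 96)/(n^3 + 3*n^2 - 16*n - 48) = (n^2 - 10*n + 24)/(n^2 + 7*n + 12)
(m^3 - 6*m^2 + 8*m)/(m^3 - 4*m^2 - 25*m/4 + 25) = 4*m*(m - 2)/(4*m^2 - 25)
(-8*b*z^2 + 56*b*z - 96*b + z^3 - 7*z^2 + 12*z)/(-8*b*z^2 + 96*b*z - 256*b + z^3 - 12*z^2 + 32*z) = (z - 3)/(z - 8)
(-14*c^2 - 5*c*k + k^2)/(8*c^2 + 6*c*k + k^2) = (-7*c + k)/(4*c + k)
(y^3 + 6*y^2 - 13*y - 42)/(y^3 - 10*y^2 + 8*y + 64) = (y^2 + 4*y - 21)/(y^2 - 12*y + 32)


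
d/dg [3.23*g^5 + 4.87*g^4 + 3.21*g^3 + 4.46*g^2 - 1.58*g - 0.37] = 16.15*g^4 + 19.48*g^3 + 9.63*g^2 + 8.92*g - 1.58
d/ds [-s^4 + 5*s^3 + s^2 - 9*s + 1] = -4*s^3 + 15*s^2 + 2*s - 9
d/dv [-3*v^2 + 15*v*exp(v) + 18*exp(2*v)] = 15*v*exp(v) - 6*v + 36*exp(2*v) + 15*exp(v)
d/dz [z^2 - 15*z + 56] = 2*z - 15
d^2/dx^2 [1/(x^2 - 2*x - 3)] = 2*(x^2 - 2*x - 4*(x - 1)^2 - 3)/(-x^2 + 2*x + 3)^3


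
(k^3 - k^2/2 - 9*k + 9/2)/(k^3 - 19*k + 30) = (2*k^2 + 5*k - 3)/(2*(k^2 + 3*k - 10))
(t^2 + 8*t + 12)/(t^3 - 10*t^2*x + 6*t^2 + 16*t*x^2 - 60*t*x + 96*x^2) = (t + 2)/(t^2 - 10*t*x + 16*x^2)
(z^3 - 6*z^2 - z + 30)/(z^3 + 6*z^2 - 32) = (z^3 - 6*z^2 - z + 30)/(z^3 + 6*z^2 - 32)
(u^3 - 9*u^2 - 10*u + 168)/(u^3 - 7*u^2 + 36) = (u^2 - 3*u - 28)/(u^2 - u - 6)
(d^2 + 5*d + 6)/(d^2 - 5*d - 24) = (d + 2)/(d - 8)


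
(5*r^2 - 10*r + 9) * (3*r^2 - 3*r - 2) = 15*r^4 - 45*r^3 + 47*r^2 - 7*r - 18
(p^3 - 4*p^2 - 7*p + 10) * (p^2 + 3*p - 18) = p^5 - p^4 - 37*p^3 + 61*p^2 + 156*p - 180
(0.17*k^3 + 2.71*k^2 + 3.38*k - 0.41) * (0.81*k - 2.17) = 0.1377*k^4 + 1.8262*k^3 - 3.1429*k^2 - 7.6667*k + 0.8897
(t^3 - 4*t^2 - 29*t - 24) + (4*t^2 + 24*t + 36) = t^3 - 5*t + 12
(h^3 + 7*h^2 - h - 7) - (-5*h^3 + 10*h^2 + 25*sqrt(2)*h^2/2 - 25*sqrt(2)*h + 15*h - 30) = 6*h^3 - 25*sqrt(2)*h^2/2 - 3*h^2 - 16*h + 25*sqrt(2)*h + 23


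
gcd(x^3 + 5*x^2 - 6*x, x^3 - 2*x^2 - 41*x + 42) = x^2 + 5*x - 6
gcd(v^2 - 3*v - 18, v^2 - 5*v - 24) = v + 3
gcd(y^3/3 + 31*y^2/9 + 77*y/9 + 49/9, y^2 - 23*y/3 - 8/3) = 1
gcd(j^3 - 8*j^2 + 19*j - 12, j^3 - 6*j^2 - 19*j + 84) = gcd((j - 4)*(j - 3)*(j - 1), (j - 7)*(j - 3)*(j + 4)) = j - 3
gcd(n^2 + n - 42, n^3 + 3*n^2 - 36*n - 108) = n - 6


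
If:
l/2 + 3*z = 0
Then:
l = -6*z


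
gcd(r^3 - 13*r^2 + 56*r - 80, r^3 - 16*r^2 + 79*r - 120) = r - 5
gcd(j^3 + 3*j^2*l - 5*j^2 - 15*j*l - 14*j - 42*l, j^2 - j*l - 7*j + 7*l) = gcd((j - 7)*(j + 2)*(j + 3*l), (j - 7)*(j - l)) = j - 7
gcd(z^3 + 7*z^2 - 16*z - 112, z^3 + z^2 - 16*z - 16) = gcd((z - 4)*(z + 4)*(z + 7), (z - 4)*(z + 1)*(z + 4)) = z^2 - 16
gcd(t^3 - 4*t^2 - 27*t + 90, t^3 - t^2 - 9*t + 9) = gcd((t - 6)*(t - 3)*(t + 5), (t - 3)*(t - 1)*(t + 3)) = t - 3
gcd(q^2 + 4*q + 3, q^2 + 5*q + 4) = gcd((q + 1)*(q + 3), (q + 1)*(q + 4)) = q + 1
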